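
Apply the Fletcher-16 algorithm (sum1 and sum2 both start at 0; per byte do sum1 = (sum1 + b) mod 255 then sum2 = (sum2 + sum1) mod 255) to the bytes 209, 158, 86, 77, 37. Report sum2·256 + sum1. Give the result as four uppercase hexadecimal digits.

Running sums (mod 255):
  after byte 0 (209): sum1=209, sum2=209
  after byte 1 (158): sum1=112, sum2=66
  after byte 2 (86): sum1=198, sum2=9
  after byte 3 (77): sum1=20, sum2=29
  after byte 4 (37): sum1=57, sum2=86
Checksum = sum2·256 + sum1 = 86·256 + 57 = 22073 = 0x5639.

5639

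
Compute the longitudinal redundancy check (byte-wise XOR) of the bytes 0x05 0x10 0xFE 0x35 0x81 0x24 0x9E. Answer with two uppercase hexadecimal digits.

E5

XOR the bytes together:
  start with 0x05
  0x05 ⊕ 0x10 = 0x15
  0x15 ⊕ 0xFE = 0xEB
  0xEB ⊕ 0x35 = 0xDE
  0xDE ⊕ 0x81 = 0x5F
  0x5F ⊕ 0x24 = 0x7B
  0x7B ⊕ 0x9E = 0xE5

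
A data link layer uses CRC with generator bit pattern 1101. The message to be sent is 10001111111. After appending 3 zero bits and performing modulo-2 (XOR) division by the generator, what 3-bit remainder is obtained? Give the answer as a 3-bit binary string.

110

Append 3 zeros: 10001111111000. Divide by 1101 (XOR where the leading bit is 1):
  pos 0: 1000 XOR 1101 = 0101
  pos 1: 1011 XOR 1101 = 0110
  pos 2: 1101 XOR 1101 = 0000
  pos 6: 1111 XOR 1101 = 0010
  pos 8: 1010 XOR 1101 = 0111
  pos 9: 1110 XOR 1101 = 0011
Remainder (last 3 bits) = 110. This is the CRC / FCS.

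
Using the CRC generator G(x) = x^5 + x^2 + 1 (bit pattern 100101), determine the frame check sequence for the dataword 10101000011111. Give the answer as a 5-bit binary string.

01001

Append 5 zeros: 1010100001111100000. Divide by 100101 (XOR where the leading bit is 1):
  pos 0: 101010 XOR 100101 = 001111
  pos 2: 111100 XOR 100101 = 011001
  pos 3: 110010 XOR 100101 = 010111
  pos 4: 101111 XOR 100101 = 001010
  pos 6: 101011 XOR 100101 = 001110
  pos 8: 111011 XOR 100101 = 011110
  pos 9: 111100 XOR 100101 = 011001
  pos 10: 110010 XOR 100101 = 010111
  pos 11: 101110 XOR 100101 = 001011
  pos 13: 101100 XOR 100101 = 001001
Remainder (last 5 bits) = 01001. This is the CRC / FCS.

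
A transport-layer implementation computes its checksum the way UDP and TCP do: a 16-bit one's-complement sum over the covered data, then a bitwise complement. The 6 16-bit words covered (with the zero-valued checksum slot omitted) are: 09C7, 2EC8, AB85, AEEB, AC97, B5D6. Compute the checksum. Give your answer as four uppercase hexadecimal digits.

0A91

One's-complement addition (fold any carry out of bit 15 back into bit 0):
  0x09C7 + 0x2EC8 = 0x0388F
  0x388F + 0xAB85 = 0x0E414
  0xE414 + 0xAEEB = 0x192FF → wrap carry → 0x9300
  0x9300 + 0xAC97 = 0x13F97 → wrap carry → 0x3F98
  0x3F98 + 0xB5D6 = 0x0F56E
One's-complement sum = 0xF56E.
Checksum = ~0xF56E & 0xFFFF = 0x0A91.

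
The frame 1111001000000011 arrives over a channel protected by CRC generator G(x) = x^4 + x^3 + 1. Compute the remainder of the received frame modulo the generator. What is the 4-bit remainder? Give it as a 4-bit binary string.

1110

Modulo-2 division of 1111001000000011 by 11001:
  pos 0: 11110 XOR 11001 = 00111
  pos 2: 11101 XOR 11001 = 00100
  pos 4: 10000 XOR 11001 = 01001
  pos 5: 10010 XOR 11001 = 01011
  pos 6: 10110 XOR 11001 = 01111
  pos 7: 11110 XOR 11001 = 00111
  pos 9: 11100 XOR 11001 = 00101
  pos 11: 10111 XOR 11001 = 01110
Remainder = 1110 (nonzero — an error is detected).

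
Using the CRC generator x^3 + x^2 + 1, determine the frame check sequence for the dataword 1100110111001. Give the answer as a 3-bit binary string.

001

Append 3 zeros: 1100110111001000. Divide by 1101 (XOR where the leading bit is 1):
  pos 0: 1100 XOR 1101 = 0001
  pos 3: 1110 XOR 1101 = 0011
  pos 5: 1111 XOR 1101 = 0010
  pos 7: 1010 XOR 1101 = 0111
  pos 8: 1110 XOR 1101 = 0011
  pos 10: 1110 XOR 1101 = 0011
  pos 12: 1100 XOR 1101 = 0001
Remainder (last 3 bits) = 001. This is the CRC / FCS.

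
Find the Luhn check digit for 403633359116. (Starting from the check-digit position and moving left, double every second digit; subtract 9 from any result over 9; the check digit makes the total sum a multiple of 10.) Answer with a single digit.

2

Partial digits right→left: 6 1 1 9 5 3 3 3 6 3 0 4
Double every second digit counting from the check-digit position (so the 1st, 3rd, 5th, ... of the partial from the right).
  doubled (with −9 where >9): 3 2 1 6 3 0 → sum 15
  kept as-is: 1 9 3 3 3 4 → sum 23
Total = 15 + 23 = 38.
Check digit = (10 − (38 mod 10)) mod 10 = 2.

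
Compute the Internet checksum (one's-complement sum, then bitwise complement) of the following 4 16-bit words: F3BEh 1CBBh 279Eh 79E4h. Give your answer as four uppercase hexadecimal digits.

4E03

One's-complement addition (fold any carry out of bit 15 back into bit 0):
  0xF3BE + 0x1CBB = 0x11079 → wrap carry → 0x107A
  0x107A + 0x279E = 0x03818
  0x3818 + 0x79E4 = 0x0B1FC
One's-complement sum = 0xB1FC.
Checksum = ~0xB1FC & 0xFFFF = 0x4E03.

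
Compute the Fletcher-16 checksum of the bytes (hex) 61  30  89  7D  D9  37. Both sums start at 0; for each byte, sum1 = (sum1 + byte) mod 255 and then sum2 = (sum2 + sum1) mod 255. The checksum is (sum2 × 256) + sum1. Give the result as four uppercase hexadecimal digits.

C2A9

Running sums (mod 255):
  after byte 0 (61): sum1=97, sum2=97
  after byte 1 (30): sum1=145, sum2=242
  after byte 2 (89): sum1=27, sum2=14
  after byte 3 (7D): sum1=152, sum2=166
  after byte 4 (D9): sum1=114, sum2=25
  after byte 5 (37): sum1=169, sum2=194
Checksum = sum2·256 + sum1 = 194·256 + 169 = 49833 = 0xC2A9.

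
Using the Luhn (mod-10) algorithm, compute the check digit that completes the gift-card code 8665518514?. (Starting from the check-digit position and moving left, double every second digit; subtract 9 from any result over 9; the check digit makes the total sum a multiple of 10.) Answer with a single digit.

Partial digits right→left: 4 1 5 8 1 5 5 6 6 8
Double every second digit counting from the check-digit position (so the 1st, 3rd, 5th, ... of the partial from the right).
  doubled (with −9 where >9): 8 1 2 1 3 → sum 15
  kept as-is: 1 8 5 6 8 → sum 28
Total = 15 + 28 = 43.
Check digit = (10 − (43 mod 10)) mod 10 = 7.

7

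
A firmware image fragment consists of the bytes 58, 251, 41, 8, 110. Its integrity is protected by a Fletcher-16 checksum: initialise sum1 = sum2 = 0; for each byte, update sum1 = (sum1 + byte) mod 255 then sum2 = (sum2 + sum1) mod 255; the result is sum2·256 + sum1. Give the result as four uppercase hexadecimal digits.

Running sums (mod 255):
  after byte 0 (58): sum1=58, sum2=58
  after byte 1 (251): sum1=54, sum2=112
  after byte 2 (41): sum1=95, sum2=207
  after byte 3 (8): sum1=103, sum2=55
  after byte 4 (110): sum1=213, sum2=13
Checksum = sum2·256 + sum1 = 13·256 + 213 = 3541 = 0x0DD5.

0DD5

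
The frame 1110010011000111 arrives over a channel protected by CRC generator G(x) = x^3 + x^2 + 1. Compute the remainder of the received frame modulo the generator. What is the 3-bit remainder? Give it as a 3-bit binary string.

000

Modulo-2 division of 1110010011000111 by 1101:
  pos 0: 1110 XOR 1101 = 0011
  pos 2: 1101 XOR 1101 = 0000
  pos 8: 1100 XOR 1101 = 0001
  pos 11: 1011 XOR 1101 = 0110
  pos 12: 1101 XOR 1101 = 0000
Remainder = 000 (zero — the frame passes the CRC check).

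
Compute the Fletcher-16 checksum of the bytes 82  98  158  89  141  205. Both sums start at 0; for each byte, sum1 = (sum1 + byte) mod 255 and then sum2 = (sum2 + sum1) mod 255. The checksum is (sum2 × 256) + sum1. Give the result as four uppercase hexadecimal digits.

4908

Running sums (mod 255):
  after byte 0 (82): sum1=82, sum2=82
  after byte 1 (98): sum1=180, sum2=7
  after byte 2 (158): sum1=83, sum2=90
  after byte 3 (89): sum1=172, sum2=7
  after byte 4 (141): sum1=58, sum2=65
  after byte 5 (205): sum1=8, sum2=73
Checksum = sum2·256 + sum1 = 73·256 + 8 = 18696 = 0x4908.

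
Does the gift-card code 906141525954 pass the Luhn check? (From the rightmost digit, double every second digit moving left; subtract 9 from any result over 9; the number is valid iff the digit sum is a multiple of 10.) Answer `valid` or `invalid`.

From the right, keep odd positions and double even positions (subtract 9 from any doubled value over 9):
  doubled (positions 2,4,...): 1 1 1 8 3 9 → sum 23
  kept (positions 1,3,...): 4 9 2 1 1 0 → sum 17
Total = 40.
40 mod 10 = 0, so the number is valid.

valid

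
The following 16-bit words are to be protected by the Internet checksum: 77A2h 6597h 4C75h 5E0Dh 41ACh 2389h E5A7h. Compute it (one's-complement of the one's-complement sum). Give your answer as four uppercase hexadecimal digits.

2D66

One's-complement addition (fold any carry out of bit 15 back into bit 0):
  0x77A2 + 0x6597 = 0x0DD39
  0xDD39 + 0x4C75 = 0x129AE → wrap carry → 0x29AF
  0x29AF + 0x5E0D = 0x087BC
  0x87BC + 0x41AC = 0x0C968
  0xC968 + 0x2389 = 0x0ECF1
  0xECF1 + 0xE5A7 = 0x1D298 → wrap carry → 0xD299
One's-complement sum = 0xD299.
Checksum = ~0xD299 & 0xFFFF = 0x2D66.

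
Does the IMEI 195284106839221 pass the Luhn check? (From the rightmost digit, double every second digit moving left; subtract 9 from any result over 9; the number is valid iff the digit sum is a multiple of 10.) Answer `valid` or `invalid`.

invalid

From the right, keep odd positions and double even positions (subtract 9 from any doubled value over 9):
  doubled (positions 2,4,...): 4 9 7 0 8 4 9 → sum 41
  kept (positions 1,3,...): 1 2 3 6 1 8 5 1 → sum 27
Total = 68.
68 mod 10 = 8, so the number is invalid.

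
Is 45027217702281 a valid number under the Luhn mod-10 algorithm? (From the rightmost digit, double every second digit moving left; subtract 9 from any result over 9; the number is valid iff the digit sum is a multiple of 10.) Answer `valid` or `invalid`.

valid

From the right, keep odd positions and double even positions (subtract 9 from any doubled value over 9):
  doubled (positions 2,4,...): 7 4 5 2 5 0 8 → sum 31
  kept (positions 1,3,...): 1 2 0 7 2 2 5 → sum 19
Total = 50.
50 mod 10 = 0, so the number is valid.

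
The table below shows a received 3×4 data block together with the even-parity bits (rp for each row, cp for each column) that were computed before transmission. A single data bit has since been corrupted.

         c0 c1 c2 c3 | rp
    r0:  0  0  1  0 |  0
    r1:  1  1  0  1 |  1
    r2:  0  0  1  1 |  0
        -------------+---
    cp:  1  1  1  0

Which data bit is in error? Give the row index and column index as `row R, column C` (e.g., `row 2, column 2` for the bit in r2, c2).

row 0, column 2

Recompute each row's even parity and compare to rp:
  r0: data parity 1, sent rp 0 → mismatch
  r1: data parity 1, sent rp 1 → ok
  r2: data parity 0, sent rp 0 → ok
Recompute each column's even parity and compare to cp:
  c0: data parity 1, sent cp 1 → ok
  c1: data parity 1, sent cp 1 → ok
  c2: data parity 0, sent cp 1 → mismatch
  c3: data parity 0, sent cp 0 → ok
Exactly one row (r0) and one column (c2) fail → the flipped bit is at their intersection.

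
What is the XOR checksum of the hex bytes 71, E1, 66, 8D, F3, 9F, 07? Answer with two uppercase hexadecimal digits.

10

XOR the bytes together:
  start with 0x71
  0x71 ⊕ 0xE1 = 0x90
  0x90 ⊕ 0x66 = 0xF6
  0xF6 ⊕ 0x8D = 0x7B
  0x7B ⊕ 0xF3 = 0x88
  0x88 ⊕ 0x9F = 0x17
  0x17 ⊕ 0x07 = 0x10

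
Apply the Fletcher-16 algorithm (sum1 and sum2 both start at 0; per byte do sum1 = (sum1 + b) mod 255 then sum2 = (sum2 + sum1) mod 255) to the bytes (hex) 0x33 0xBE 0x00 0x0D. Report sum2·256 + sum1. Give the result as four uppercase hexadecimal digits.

Running sums (mod 255):
  after byte 0 (0x33): sum1=51, sum2=51
  after byte 1 (0xBE): sum1=241, sum2=37
  after byte 2 (0x00): sum1=241, sum2=23
  after byte 3 (0x0D): sum1=254, sum2=22
Checksum = sum2·256 + sum1 = 22·256 + 254 = 5886 = 0x16FE.

16FE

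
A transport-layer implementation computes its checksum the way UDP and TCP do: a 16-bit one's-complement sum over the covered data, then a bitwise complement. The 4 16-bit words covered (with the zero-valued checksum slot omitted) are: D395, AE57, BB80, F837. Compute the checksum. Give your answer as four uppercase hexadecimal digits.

CA59

One's-complement addition (fold any carry out of bit 15 back into bit 0):
  0xD395 + 0xAE57 = 0x181EC → wrap carry → 0x81ED
  0x81ED + 0xBB80 = 0x13D6D → wrap carry → 0x3D6E
  0x3D6E + 0xF837 = 0x135A5 → wrap carry → 0x35A6
One's-complement sum = 0x35A6.
Checksum = ~0x35A6 & 0xFFFF = 0xCA59.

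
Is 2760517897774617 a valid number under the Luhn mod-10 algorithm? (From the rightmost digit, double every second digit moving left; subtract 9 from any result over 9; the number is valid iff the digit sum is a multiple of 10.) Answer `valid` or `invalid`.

From the right, keep odd positions and double even positions (subtract 9 from any doubled value over 9):
  doubled (positions 2,4,...): 2 8 5 9 5 1 3 4 → sum 37
  kept (positions 1,3,...): 7 6 7 7 8 1 0 7 → sum 43
Total = 80.
80 mod 10 = 0, so the number is valid.

valid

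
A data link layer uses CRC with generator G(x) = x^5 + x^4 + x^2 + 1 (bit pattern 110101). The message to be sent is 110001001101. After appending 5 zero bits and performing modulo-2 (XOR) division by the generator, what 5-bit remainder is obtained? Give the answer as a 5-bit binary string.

Append 5 zeros: 11000100110100000. Divide by 110101 (XOR where the leading bit is 1):
  pos 0: 110001 XOR 110101 = 000100
  pos 3: 100001 XOR 110101 = 010100
  pos 4: 101001 XOR 110101 = 011100
  pos 5: 111000 XOR 110101 = 001101
  pos 7: 110110 XOR 110101 = 000011
  pos 11: 110000 XOR 110101 = 000101
Remainder (last 5 bits) = 00101. This is the CRC / FCS.

00101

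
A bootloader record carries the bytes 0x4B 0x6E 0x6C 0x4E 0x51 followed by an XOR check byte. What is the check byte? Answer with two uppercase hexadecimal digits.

XOR the bytes together:
  start with 0x4B
  0x4B ⊕ 0x6E = 0x25
  0x25 ⊕ 0x6C = 0x49
  0x49 ⊕ 0x4E = 0x07
  0x07 ⊕ 0x51 = 0x56

56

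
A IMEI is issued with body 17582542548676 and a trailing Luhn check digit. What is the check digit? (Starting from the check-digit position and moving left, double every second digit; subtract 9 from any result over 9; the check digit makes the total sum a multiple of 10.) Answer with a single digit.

Partial digits right→left: 6 7 6 8 4 5 2 4 5 2 8 5 7 1
Double every second digit counting from the check-digit position (so the 1st, 3rd, 5th, ... of the partial from the right).
  doubled (with −9 where >9): 3 3 8 4 1 7 5 → sum 31
  kept as-is: 7 8 5 4 2 5 1 → sum 32
Total = 31 + 32 = 63.
Check digit = (10 − (63 mod 10)) mod 10 = 7.

7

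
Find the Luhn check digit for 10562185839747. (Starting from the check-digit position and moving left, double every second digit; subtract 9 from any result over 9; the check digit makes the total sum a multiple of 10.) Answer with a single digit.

Partial digits right→left: 7 4 7 9 3 8 5 8 1 2 6 5 0 1
Double every second digit counting from the check-digit position (so the 1st, 3rd, 5th, ... of the partial from the right).
  doubled (with −9 where >9): 5 5 6 1 2 3 0 → sum 22
  kept as-is: 4 9 8 8 2 5 1 → sum 37
Total = 22 + 37 = 59.
Check digit = (10 − (59 mod 10)) mod 10 = 1.

1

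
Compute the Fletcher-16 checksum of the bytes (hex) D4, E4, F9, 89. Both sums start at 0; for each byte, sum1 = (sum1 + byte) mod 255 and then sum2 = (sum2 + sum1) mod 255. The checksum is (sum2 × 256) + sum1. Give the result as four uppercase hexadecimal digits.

7F3D

Running sums (mod 255):
  after byte 0 (D4): sum1=212, sum2=212
  after byte 1 (E4): sum1=185, sum2=142
  after byte 2 (F9): sum1=179, sum2=66
  after byte 3 (89): sum1=61, sum2=127
Checksum = sum2·256 + sum1 = 127·256 + 61 = 32573 = 0x7F3D.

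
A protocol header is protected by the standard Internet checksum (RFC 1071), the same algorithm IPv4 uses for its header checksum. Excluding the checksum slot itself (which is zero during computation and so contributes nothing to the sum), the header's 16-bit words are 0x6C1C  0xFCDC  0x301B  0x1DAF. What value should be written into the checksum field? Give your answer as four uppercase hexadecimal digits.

One's-complement addition (fold any carry out of bit 15 back into bit 0):
  0x6C1C + 0xFCDC = 0x168F8 → wrap carry → 0x68F9
  0x68F9 + 0x301B = 0x09914
  0x9914 + 0x1DAF = 0x0B6C3
One's-complement sum = 0xB6C3.
Checksum = ~0xB6C3 & 0xFFFF = 0x493C.

493C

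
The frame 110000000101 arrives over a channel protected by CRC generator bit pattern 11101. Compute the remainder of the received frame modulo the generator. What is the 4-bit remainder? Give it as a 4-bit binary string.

0000

Modulo-2 division of 110000000101 by 11101:
  pos 0: 11000 XOR 11101 = 00101
  pos 2: 10100 XOR 11101 = 01001
  pos 3: 10010 XOR 11101 = 01111
  pos 4: 11110 XOR 11101 = 00011
  pos 7: 11101 XOR 11101 = 00000
Remainder = 0000 (zero — the frame passes the CRC check).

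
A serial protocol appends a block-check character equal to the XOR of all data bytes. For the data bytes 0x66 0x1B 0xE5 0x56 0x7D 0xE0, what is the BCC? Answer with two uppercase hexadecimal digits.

53

XOR the bytes together:
  start with 0x66
  0x66 ⊕ 0x1B = 0x7D
  0x7D ⊕ 0xE5 = 0x98
  0x98 ⊕ 0x56 = 0xCE
  0xCE ⊕ 0x7D = 0xB3
  0xB3 ⊕ 0xE0 = 0x53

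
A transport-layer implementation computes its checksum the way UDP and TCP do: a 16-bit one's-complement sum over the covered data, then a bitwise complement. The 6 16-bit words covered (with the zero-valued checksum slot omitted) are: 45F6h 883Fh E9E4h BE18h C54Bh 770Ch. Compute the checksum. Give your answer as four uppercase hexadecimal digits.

4D74

One's-complement addition (fold any carry out of bit 15 back into bit 0):
  0x45F6 + 0x883F = 0x0CE35
  0xCE35 + 0xE9E4 = 0x1B819 → wrap carry → 0xB81A
  0xB81A + 0xBE18 = 0x17632 → wrap carry → 0x7633
  0x7633 + 0xC54B = 0x13B7E → wrap carry → 0x3B7F
  0x3B7F + 0x770C = 0x0B28B
One's-complement sum = 0xB28B.
Checksum = ~0xB28B & 0xFFFF = 0x4D74.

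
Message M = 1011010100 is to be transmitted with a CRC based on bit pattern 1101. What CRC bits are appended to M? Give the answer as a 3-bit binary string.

Append 3 zeros: 1011010100000. Divide by 1101 (XOR where the leading bit is 1):
  pos 0: 1011 XOR 1101 = 0110
  pos 1: 1100 XOR 1101 = 0001
  pos 4: 1101 XOR 1101 = 0000
Remainder (last 3 bits) = 000. This is the CRC / FCS.

000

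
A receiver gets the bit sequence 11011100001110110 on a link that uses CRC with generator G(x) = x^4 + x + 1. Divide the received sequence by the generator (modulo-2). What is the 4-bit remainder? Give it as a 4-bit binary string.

Modulo-2 division of 11011100001110110 by 10011:
  pos 0: 11011 XOR 10011 = 01000
  pos 1: 10001 XOR 10011 = 00010
  pos 4: 10000 XOR 10011 = 00011
  pos 7: 11011 XOR 10011 = 01000
  pos 8: 10001 XOR 10011 = 00010
  pos 11: 10011 XOR 10011 = 00000
Remainder = 0000 (zero — the frame passes the CRC check).

0000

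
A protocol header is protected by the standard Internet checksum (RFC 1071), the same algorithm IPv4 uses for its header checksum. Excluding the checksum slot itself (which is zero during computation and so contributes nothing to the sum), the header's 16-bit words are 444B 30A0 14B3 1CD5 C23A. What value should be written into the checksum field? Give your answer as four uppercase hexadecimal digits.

One's-complement addition (fold any carry out of bit 15 back into bit 0):
  0x444B + 0x30A0 = 0x074EB
  0x74EB + 0x14B3 = 0x0899E
  0x899E + 0x1CD5 = 0x0A673
  0xA673 + 0xC23A = 0x168AD → wrap carry → 0x68AE
One's-complement sum = 0x68AE.
Checksum = ~0x68AE & 0xFFFF = 0x9751.

9751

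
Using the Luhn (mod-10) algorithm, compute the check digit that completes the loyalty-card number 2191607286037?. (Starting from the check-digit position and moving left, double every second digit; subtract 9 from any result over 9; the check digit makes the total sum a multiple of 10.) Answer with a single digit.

Partial digits right→left: 7 3 0 6 8 2 7 0 6 1 9 1 2
Double every second digit counting from the check-digit position (so the 1st, 3rd, 5th, ... of the partial from the right).
  doubled (with −9 where >9): 5 0 7 5 3 9 4 → sum 33
  kept as-is: 3 6 2 0 1 1 → sum 13
Total = 33 + 13 = 46.
Check digit = (10 − (46 mod 10)) mod 10 = 4.

4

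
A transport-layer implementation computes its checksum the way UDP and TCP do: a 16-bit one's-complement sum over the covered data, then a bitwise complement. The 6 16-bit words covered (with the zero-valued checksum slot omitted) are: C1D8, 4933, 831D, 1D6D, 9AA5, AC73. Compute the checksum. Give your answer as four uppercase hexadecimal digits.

One's-complement addition (fold any carry out of bit 15 back into bit 0):
  0xC1D8 + 0x4933 = 0x10B0B → wrap carry → 0x0B0C
  0x0B0C + 0x831D = 0x08E29
  0x8E29 + 0x1D6D = 0x0AB96
  0xAB96 + 0x9AA5 = 0x1463B → wrap carry → 0x463C
  0x463C + 0xAC73 = 0x0F2AF
One's-complement sum = 0xF2AF.
Checksum = ~0xF2AF & 0xFFFF = 0x0D50.

0D50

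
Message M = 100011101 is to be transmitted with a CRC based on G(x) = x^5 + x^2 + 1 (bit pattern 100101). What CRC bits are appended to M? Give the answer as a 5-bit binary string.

Append 5 zeros: 10001110100000. Divide by 100101 (XOR where the leading bit is 1):
  pos 0: 100011 XOR 100101 = 000110
  pos 3: 110101 XOR 100101 = 010000
  pos 4: 100000 XOR 100101 = 000101
  pos 7: 101000 XOR 100101 = 001101
Remainder (last 5 bits) = 11010. This is the CRC / FCS.

11010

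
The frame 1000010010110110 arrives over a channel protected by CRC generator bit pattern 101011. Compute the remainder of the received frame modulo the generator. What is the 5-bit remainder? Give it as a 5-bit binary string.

Modulo-2 division of 1000010010110110 by 101011:
  pos 0: 100001 XOR 101011 = 001010
  pos 2: 101000 XOR 101011 = 000011
  pos 6: 111011 XOR 101011 = 010000
  pos 7: 100000 XOR 101011 = 001011
  pos 9: 101111 XOR 101011 = 000100
Remainder = 01000 (nonzero — an error is detected).

01000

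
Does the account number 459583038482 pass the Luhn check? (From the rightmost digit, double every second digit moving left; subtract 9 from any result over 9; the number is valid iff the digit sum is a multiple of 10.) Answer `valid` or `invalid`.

From the right, keep odd positions and double even positions (subtract 9 from any doubled value over 9):
  doubled (positions 2,4,...): 7 7 0 7 9 8 → sum 38
  kept (positions 1,3,...): 2 4 3 3 5 5 → sum 22
Total = 60.
60 mod 10 = 0, so the number is valid.

valid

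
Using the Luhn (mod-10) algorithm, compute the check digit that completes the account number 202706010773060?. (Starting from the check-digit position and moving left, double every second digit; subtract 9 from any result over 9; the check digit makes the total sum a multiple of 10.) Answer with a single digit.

7

Partial digits right→left: 0 6 0 3 7 7 0 1 0 6 0 7 2 0 2
Double every second digit counting from the check-digit position (so the 1st, 3rd, 5th, ... of the partial from the right).
  doubled (with −9 where >9): 0 0 5 0 0 0 4 4 → sum 13
  kept as-is: 6 3 7 1 6 7 0 → sum 30
Total = 13 + 30 = 43.
Check digit = (10 − (43 mod 10)) mod 10 = 7.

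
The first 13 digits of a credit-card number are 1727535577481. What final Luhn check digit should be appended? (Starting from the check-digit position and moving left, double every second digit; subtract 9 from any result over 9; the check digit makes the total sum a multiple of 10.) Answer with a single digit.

0

Partial digits right→left: 1 8 4 7 7 5 5 3 5 7 2 7 1
Double every second digit counting from the check-digit position (so the 1st, 3rd, 5th, ... of the partial from the right).
  doubled (with −9 where >9): 2 8 5 1 1 4 2 → sum 23
  kept as-is: 8 7 5 3 7 7 → sum 37
Total = 23 + 37 = 60.
Check digit = (10 − (60 mod 10)) mod 10 = 0.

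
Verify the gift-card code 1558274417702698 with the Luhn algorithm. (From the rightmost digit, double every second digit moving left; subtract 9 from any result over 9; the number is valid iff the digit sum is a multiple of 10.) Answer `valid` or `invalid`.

From the right, keep odd positions and double even positions (subtract 9 from any doubled value over 9):
  doubled (positions 2,4,...): 9 4 5 2 8 4 1 2 → sum 35
  kept (positions 1,3,...): 8 6 0 7 4 7 8 5 → sum 45
Total = 80.
80 mod 10 = 0, so the number is valid.

valid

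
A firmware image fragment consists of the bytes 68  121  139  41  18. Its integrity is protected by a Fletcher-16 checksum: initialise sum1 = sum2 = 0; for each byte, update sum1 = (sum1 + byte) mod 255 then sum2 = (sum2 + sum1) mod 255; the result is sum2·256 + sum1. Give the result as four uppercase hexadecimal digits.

4284

Running sums (mod 255):
  after byte 0 (68): sum1=68, sum2=68
  after byte 1 (121): sum1=189, sum2=2
  after byte 2 (139): sum1=73, sum2=75
  after byte 3 (41): sum1=114, sum2=189
  after byte 4 (18): sum1=132, sum2=66
Checksum = sum2·256 + sum1 = 66·256 + 132 = 17028 = 0x4284.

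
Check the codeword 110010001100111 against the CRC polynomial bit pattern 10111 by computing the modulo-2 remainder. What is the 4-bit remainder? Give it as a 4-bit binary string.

Modulo-2 division of 110010001100111 by 10111:
  pos 0: 11001 XOR 10111 = 01110
  pos 1: 11100 XOR 10111 = 01011
  pos 2: 10110 XOR 10111 = 00001
  pos 6: 10110 XOR 10111 = 00001
  pos 10: 10111 XOR 10111 = 00000
Remainder = 0000 (zero — the frame passes the CRC check).

0000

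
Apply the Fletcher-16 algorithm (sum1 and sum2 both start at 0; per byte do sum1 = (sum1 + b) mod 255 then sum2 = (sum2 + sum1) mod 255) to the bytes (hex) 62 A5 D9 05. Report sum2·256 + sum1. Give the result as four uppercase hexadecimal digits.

Running sums (mod 255):
  after byte 0 (62): sum1=98, sum2=98
  after byte 1 (A5): sum1=8, sum2=106
  after byte 2 (D9): sum1=225, sum2=76
  after byte 3 (05): sum1=230, sum2=51
Checksum = sum2·256 + sum1 = 51·256 + 230 = 13286 = 0x33E6.

33E6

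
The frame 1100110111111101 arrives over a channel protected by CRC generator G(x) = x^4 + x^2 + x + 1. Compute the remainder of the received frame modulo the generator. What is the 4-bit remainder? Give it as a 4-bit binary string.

Modulo-2 division of 1100110111111101 by 10111:
  pos 0: 11001 XOR 10111 = 01110
  pos 1: 11101 XOR 10111 = 01010
  pos 2: 10100 XOR 10111 = 00011
  pos 5: 11111 XOR 10111 = 01000
  pos 6: 10001 XOR 10111 = 00110
  pos 8: 11011 XOR 10111 = 01100
  pos 9: 11001 XOR 10111 = 01110
  pos 10: 11100 XOR 10111 = 01011
  pos 11: 10111 XOR 10111 = 00000
Remainder = 0000 (zero — the frame passes the CRC check).

0000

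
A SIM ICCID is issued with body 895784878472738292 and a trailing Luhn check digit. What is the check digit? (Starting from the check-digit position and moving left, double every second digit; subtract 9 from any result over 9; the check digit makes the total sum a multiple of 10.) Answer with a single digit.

9

Partial digits right→left: 2 9 2 8 3 7 2 7 4 8 7 8 4 8 7 5 9 8
Double every second digit counting from the check-digit position (so the 1st, 3rd, 5th, ... of the partial from the right).
  doubled (with −9 where >9): 4 4 6 4 8 5 8 5 9 → sum 53
  kept as-is: 9 8 7 7 8 8 8 5 8 → sum 68
Total = 53 + 68 = 121.
Check digit = (10 − (121 mod 10)) mod 10 = 9.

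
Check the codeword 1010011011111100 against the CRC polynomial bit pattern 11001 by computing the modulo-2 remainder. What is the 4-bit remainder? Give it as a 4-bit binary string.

Modulo-2 division of 1010011011111100 by 11001:
  pos 0: 10100 XOR 11001 = 01101
  pos 1: 11011 XOR 11001 = 00010
  pos 4: 10101 XOR 11001 = 01100
  pos 5: 11001 XOR 11001 = 00000
  pos 10: 11110 XOR 11001 = 00111
Remainder = 1110 (nonzero — an error is detected).

1110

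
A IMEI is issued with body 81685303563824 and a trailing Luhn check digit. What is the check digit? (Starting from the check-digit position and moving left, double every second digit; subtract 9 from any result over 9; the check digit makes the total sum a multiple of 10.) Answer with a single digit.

2

Partial digits right→left: 4 2 8 3 6 5 3 0 3 5 8 6 1 8
Double every second digit counting from the check-digit position (so the 1st, 3rd, 5th, ... of the partial from the right).
  doubled (with −9 where >9): 8 7 3 6 6 7 2 → sum 39
  kept as-is: 2 3 5 0 5 6 8 → sum 29
Total = 39 + 29 = 68.
Check digit = (10 − (68 mod 10)) mod 10 = 2.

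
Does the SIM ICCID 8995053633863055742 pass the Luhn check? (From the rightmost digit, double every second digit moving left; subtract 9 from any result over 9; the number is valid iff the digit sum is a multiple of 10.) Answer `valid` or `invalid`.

valid

From the right, keep odd positions and double even positions (subtract 9 from any doubled value over 9):
  doubled (positions 2,4,...): 8 1 0 3 6 3 1 1 9 → sum 32
  kept (positions 1,3,...): 2 7 5 3 8 3 3 0 9 8 → sum 48
Total = 80.
80 mod 10 = 0, so the number is valid.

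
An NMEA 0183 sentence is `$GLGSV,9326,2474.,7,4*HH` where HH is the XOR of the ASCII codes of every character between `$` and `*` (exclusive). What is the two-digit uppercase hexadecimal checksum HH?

6F

XOR the ASCII codes of the payload characters:
  'G' = 0x47 → acc = 0x47
  'L' = 0x4C → acc = 0x0B
  'G' = 0x47 → acc = 0x4C
  'S' = 0x53 → acc = 0x1F
  'V' = 0x56 → acc = 0x49
  ',' = 0x2C → acc = 0x65
  '9' = 0x39 → acc = 0x5C
  '3' = 0x33 → acc = 0x6F
  '2' = 0x32 → acc = 0x5D
  '6' = 0x36 → acc = 0x6B
  ',' = 0x2C → acc = 0x47
  '2' = 0x32 → acc = 0x75
  '4' = 0x34 → acc = 0x41
  '7' = 0x37 → acc = 0x76
  '4' = 0x34 → acc = 0x42
  '.' = 0x2E → acc = 0x6C
  ',' = 0x2C → acc = 0x40
  '7' = 0x37 → acc = 0x77
  ',' = 0x2C → acc = 0x5B
  '4' = 0x34 → acc = 0x6F
Checksum = 0x6F.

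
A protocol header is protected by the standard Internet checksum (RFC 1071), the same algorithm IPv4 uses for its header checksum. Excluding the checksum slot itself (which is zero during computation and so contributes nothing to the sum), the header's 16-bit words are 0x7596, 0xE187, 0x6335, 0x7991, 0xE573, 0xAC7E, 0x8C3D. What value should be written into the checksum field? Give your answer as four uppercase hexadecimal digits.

One's-complement addition (fold any carry out of bit 15 back into bit 0):
  0x7596 + 0xE187 = 0x1571D → wrap carry → 0x571E
  0x571E + 0x6335 = 0x0BA53
  0xBA53 + 0x7991 = 0x133E4 → wrap carry → 0x33E5
  0x33E5 + 0xE573 = 0x11958 → wrap carry → 0x1959
  0x1959 + 0xAC7E = 0x0C5D7
  0xC5D7 + 0x8C3D = 0x15214 → wrap carry → 0x5215
One's-complement sum = 0x5215.
Checksum = ~0x5215 & 0xFFFF = 0xADEA.

ADEA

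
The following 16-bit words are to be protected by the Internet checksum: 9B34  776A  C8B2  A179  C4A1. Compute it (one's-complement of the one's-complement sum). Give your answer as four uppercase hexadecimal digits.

BE92

One's-complement addition (fold any carry out of bit 15 back into bit 0):
  0x9B34 + 0x776A = 0x1129E → wrap carry → 0x129F
  0x129F + 0xC8B2 = 0x0DB51
  0xDB51 + 0xA179 = 0x17CCA → wrap carry → 0x7CCB
  0x7CCB + 0xC4A1 = 0x1416C → wrap carry → 0x416D
One's-complement sum = 0x416D.
Checksum = ~0x416D & 0xFFFF = 0xBE92.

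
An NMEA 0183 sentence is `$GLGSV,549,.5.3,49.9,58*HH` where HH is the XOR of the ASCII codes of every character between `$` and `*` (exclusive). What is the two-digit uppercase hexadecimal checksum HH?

XOR the ASCII codes of the payload characters:
  'G' = 0x47 → acc = 0x47
  'L' = 0x4C → acc = 0x0B
  'G' = 0x47 → acc = 0x4C
  'S' = 0x53 → acc = 0x1F
  'V' = 0x56 → acc = 0x49
  ',' = 0x2C → acc = 0x65
  '5' = 0x35 → acc = 0x50
  '4' = 0x34 → acc = 0x64
  '9' = 0x39 → acc = 0x5D
  ',' = 0x2C → acc = 0x71
  '.' = 0x2E → acc = 0x5F
  '5' = 0x35 → acc = 0x6A
  '.' = 0x2E → acc = 0x44
  '3' = 0x33 → acc = 0x77
  ',' = 0x2C → acc = 0x5B
  '4' = 0x34 → acc = 0x6F
  '9' = 0x39 → acc = 0x56
  '.' = 0x2E → acc = 0x78
  '9' = 0x39 → acc = 0x41
  ',' = 0x2C → acc = 0x6D
  '5' = 0x35 → acc = 0x58
  '8' = 0x38 → acc = 0x60
Checksum = 0x60.

60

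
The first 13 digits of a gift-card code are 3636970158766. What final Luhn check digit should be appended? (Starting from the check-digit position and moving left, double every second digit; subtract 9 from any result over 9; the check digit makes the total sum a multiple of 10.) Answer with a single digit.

6

Partial digits right→left: 6 6 7 8 5 1 0 7 9 6 3 6 3
Double every second digit counting from the check-digit position (so the 1st, 3rd, 5th, ... of the partial from the right).
  doubled (with −9 where >9): 3 5 1 0 9 6 6 → sum 30
  kept as-is: 6 8 1 7 6 6 → sum 34
Total = 30 + 34 = 64.
Check digit = (10 − (64 mod 10)) mod 10 = 6.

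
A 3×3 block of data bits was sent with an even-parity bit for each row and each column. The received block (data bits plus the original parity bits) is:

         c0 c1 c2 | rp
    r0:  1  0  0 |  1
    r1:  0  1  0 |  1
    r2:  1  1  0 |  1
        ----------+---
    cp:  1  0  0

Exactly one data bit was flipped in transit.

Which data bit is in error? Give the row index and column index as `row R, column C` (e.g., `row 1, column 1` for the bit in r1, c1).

row 2, column 0

Recompute each row's even parity and compare to rp:
  r0: data parity 1, sent rp 1 → ok
  r1: data parity 1, sent rp 1 → ok
  r2: data parity 0, sent rp 1 → mismatch
Recompute each column's even parity and compare to cp:
  c0: data parity 0, sent cp 1 → mismatch
  c1: data parity 0, sent cp 0 → ok
  c2: data parity 0, sent cp 0 → ok
Exactly one row (r2) and one column (c0) fail → the flipped bit is at their intersection.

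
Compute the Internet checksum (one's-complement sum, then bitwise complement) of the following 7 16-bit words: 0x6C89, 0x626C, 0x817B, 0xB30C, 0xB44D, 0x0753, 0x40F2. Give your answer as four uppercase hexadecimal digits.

One's-complement addition (fold any carry out of bit 15 back into bit 0):
  0x6C89 + 0x626C = 0x0CEF5
  0xCEF5 + 0x817B = 0x15070 → wrap carry → 0x5071
  0x5071 + 0xB30C = 0x1037D → wrap carry → 0x037E
  0x037E + 0xB44D = 0x0B7CB
  0xB7CB + 0x0753 = 0x0BF1E
  0xBF1E + 0x40F2 = 0x10010 → wrap carry → 0x0011
One's-complement sum = 0x0011.
Checksum = ~0x0011 & 0xFFFF = 0xFFEE.

FFEE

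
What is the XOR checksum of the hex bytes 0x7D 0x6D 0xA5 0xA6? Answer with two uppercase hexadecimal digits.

XOR the bytes together:
  start with 0x7D
  0x7D ⊕ 0x6D = 0x10
  0x10 ⊕ 0xA5 = 0xB5
  0xB5 ⊕ 0xA6 = 0x13

13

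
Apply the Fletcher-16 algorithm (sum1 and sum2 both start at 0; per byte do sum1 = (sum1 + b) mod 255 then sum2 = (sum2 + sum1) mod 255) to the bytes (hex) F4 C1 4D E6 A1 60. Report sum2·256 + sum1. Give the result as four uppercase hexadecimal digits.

14EC

Running sums (mod 255):
  after byte 0 (F4): sum1=244, sum2=244
  after byte 1 (C1): sum1=182, sum2=171
  after byte 2 (4D): sum1=4, sum2=175
  after byte 3 (E6): sum1=234, sum2=154
  after byte 4 (A1): sum1=140, sum2=39
  after byte 5 (60): sum1=236, sum2=20
Checksum = sum2·256 + sum1 = 20·256 + 236 = 5356 = 0x14EC.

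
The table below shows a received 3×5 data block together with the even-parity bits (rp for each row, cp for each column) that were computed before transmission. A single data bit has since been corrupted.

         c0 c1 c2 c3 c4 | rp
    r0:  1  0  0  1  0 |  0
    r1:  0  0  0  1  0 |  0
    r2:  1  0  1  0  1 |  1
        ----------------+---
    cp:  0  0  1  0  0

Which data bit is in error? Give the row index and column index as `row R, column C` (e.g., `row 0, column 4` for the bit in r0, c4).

Recompute each row's even parity and compare to rp:
  r0: data parity 0, sent rp 0 → ok
  r1: data parity 1, sent rp 0 → mismatch
  r2: data parity 1, sent rp 1 → ok
Recompute each column's even parity and compare to cp:
  c0: data parity 0, sent cp 0 → ok
  c1: data parity 0, sent cp 0 → ok
  c2: data parity 1, sent cp 1 → ok
  c3: data parity 0, sent cp 0 → ok
  c4: data parity 1, sent cp 0 → mismatch
Exactly one row (r1) and one column (c4) fail → the flipped bit is at their intersection.

row 1, column 4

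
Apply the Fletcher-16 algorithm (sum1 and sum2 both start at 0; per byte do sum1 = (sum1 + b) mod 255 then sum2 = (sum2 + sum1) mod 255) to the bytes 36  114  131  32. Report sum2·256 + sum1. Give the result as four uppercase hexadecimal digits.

Running sums (mod 255):
  after byte 0 (36): sum1=36, sum2=36
  after byte 1 (114): sum1=150, sum2=186
  after byte 2 (131): sum1=26, sum2=212
  after byte 3 (32): sum1=58, sum2=15
Checksum = sum2·256 + sum1 = 15·256 + 58 = 3898 = 0x0F3A.

0F3A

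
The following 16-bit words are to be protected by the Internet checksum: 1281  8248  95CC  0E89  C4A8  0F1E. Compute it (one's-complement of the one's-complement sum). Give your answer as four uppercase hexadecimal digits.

F319

One's-complement addition (fold any carry out of bit 15 back into bit 0):
  0x1281 + 0x8248 = 0x094C9
  0x94C9 + 0x95CC = 0x12A95 → wrap carry → 0x2A96
  0x2A96 + 0x0E89 = 0x0391F
  0x391F + 0xC4A8 = 0x0FDC7
  0xFDC7 + 0x0F1E = 0x10CE5 → wrap carry → 0x0CE6
One's-complement sum = 0x0CE6.
Checksum = ~0x0CE6 & 0xFFFF = 0xF319.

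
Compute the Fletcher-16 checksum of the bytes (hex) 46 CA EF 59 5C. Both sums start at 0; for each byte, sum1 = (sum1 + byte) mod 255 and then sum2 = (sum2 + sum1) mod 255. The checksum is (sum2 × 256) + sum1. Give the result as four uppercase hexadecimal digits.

Running sums (mod 255):
  after byte 0 (46): sum1=70, sum2=70
  after byte 1 (CA): sum1=17, sum2=87
  after byte 2 (EF): sum1=1, sum2=88
  after byte 3 (59): sum1=90, sum2=178
  after byte 4 (5C): sum1=182, sum2=105
Checksum = sum2·256 + sum1 = 105·256 + 182 = 27062 = 0x69B6.

69B6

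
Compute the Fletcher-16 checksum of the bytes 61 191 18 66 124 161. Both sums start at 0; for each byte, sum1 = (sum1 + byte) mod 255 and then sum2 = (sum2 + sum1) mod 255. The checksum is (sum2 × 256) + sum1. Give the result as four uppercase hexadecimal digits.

D76F

Running sums (mod 255):
  after byte 0 (61): sum1=61, sum2=61
  after byte 1 (191): sum1=252, sum2=58
  after byte 2 (18): sum1=15, sum2=73
  after byte 3 (66): sum1=81, sum2=154
  after byte 4 (124): sum1=205, sum2=104
  after byte 5 (161): sum1=111, sum2=215
Checksum = sum2·256 + sum1 = 215·256 + 111 = 55151 = 0xD76F.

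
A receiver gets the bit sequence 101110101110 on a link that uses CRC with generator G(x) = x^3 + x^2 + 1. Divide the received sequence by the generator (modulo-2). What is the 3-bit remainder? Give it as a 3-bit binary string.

Modulo-2 division of 101110101110 by 1101:
  pos 0: 1011 XOR 1101 = 0110
  pos 1: 1101 XOR 1101 = 0000
  pos 6: 1011 XOR 1101 = 0110
  pos 7: 1101 XOR 1101 = 0000
Remainder = 000 (zero — the frame passes the CRC check).

000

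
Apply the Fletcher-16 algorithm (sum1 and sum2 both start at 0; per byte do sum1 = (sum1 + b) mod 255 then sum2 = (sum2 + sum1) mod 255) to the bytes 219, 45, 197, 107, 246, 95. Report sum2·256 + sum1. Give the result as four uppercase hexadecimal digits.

Running sums (mod 255):
  after byte 0 (219): sum1=219, sum2=219
  after byte 1 (45): sum1=9, sum2=228
  after byte 2 (197): sum1=206, sum2=179
  after byte 3 (107): sum1=58, sum2=237
  after byte 4 (246): sum1=49, sum2=31
  after byte 5 (95): sum1=144, sum2=175
Checksum = sum2·256 + sum1 = 175·256 + 144 = 44944 = 0xAF90.

AF90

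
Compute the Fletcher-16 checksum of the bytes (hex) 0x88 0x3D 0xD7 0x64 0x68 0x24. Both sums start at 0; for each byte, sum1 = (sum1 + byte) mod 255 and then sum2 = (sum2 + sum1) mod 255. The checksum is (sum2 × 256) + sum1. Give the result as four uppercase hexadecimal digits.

E68E

Running sums (mod 255):
  after byte 0 (0x88): sum1=136, sum2=136
  after byte 1 (0x3D): sum1=197, sum2=78
  after byte 2 (0xD7): sum1=157, sum2=235
  after byte 3 (0x64): sum1=2, sum2=237
  after byte 4 (0x68): sum1=106, sum2=88
  after byte 5 (0x24): sum1=142, sum2=230
Checksum = sum2·256 + sum1 = 230·256 + 142 = 59022 = 0xE68E.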